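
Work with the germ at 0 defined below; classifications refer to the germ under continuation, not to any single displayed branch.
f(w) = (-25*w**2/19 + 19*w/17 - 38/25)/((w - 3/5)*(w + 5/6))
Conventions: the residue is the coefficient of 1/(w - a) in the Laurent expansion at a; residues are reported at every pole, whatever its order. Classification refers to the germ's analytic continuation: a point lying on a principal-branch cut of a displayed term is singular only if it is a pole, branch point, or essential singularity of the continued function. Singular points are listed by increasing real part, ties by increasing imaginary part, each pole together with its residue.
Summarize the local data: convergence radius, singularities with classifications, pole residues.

Denominator factor (w + 5/6): pole of order 1 at -5/6, modulus 5/6.
Denominator factor (w - 3/5): pole of order 1 at 3/5, modulus 3/5.
The radius of convergence is the smallest modulus among the singular points: 3/5.
At the order-1 pole -5/6 set g(w) = (w - (-5/6))*f(w) = (-25*w**2/19 + 19*w/17 - 38/25)/(w - 3/5).
Simple pole: residue = g(a) at a = -5/6, which is 978239/416670.
At the order-1 pole 3/5 set g(w) = (w - (3/5))*f(w) = (-25*w**2/19 + 19*w/17 - 38/25)/(w + 5/6).
Simple pole: residue = g(a) at a = 3/5, which is -64104/69445.
List the singular points by increasing real part (a conjugate pair: the negative imaginary part first).

Radius of convergence at 0: 3/5.
At -5/6: a pole of order 1; residue 978239/416670.
At 3/5: a pole of order 1; residue -64104/69445.


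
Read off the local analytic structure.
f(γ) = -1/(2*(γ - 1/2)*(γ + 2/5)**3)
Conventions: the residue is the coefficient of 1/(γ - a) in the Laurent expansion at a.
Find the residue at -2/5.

At the order-3 pole -2/5 set g(γ) = (γ - (-2/5))^3*f(γ) = -1/(2*(γ - 1/2)).
Order-3 pole: residue = g''(a)/2; g''(-2/5) = 1000/729, so the residue is 500/729.

The residue is 500/729.


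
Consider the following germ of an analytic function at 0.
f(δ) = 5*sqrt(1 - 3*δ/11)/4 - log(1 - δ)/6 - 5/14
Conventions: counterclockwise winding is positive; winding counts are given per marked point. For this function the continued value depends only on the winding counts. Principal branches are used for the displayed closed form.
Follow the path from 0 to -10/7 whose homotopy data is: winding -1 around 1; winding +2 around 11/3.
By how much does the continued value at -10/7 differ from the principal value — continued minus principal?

The rational part is single-valued and drops out of the difference; each branch term changes only by its own monodromy.
(5/4)*sqrt(1 - δ/(11/3)): winding +2 is even, the square root returns to the same sheet, contribution 0.
(-1/6)*log(1 - δ/(1)): each positive loop around 1 adds 2*pi*i to the log, so winding -1 contributes (-1/6)*(-1)*2*pi*i = (1/3)*pi*i.
Summing the contributions at δ = -10/7 gives (1/3)*pi*i.

Continued minus principal equals (1/3)*pi*i.


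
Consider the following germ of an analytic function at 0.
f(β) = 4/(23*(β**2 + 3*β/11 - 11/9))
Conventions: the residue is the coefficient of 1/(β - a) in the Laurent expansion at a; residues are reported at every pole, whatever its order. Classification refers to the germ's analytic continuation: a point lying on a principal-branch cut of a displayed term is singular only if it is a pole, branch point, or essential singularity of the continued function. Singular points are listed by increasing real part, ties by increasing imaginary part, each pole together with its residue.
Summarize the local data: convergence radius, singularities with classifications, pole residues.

Radius of convergence at 0: -3/22 + (1/66)*sqrt(5405).
At -3/22 - (1/66)*sqrt(5405): a pole of order 1; residue -(132/124315)*sqrt(5405).
At -3/22 + (1/66)*sqrt(5405): a pole of order 1; residue (132/124315)*sqrt(5405).

Denominator factor (β**2 + 3*β/11 - 11/9): discriminant 5405/1089, real irrational roots -3/22 + (1/66)*sqrt(5405) and -3/22 - (1/66)*sqrt(5405); poles of order 1, moduli -3/22 + (1/66)*sqrt(5405) and 3/22 + (1/66)*sqrt(5405).
The radius of convergence is the smallest modulus among the singular points: -3/22 + (1/66)*sqrt(5405).
The factor β**2 + 3*β/11 - 11/9 splits as (β - a)(β - a') with a = -3/22 - (1/66)*sqrt(5405), a' = -3/22 + (1/66)*sqrt(5405). At the order-1 pole a set g(β) = (β - a)*f(β) = [4/23] / (β - a').
Simple pole: residue = g(a) at a = -3/22 - (1/66)*sqrt(5405), which is -(132/124315)*sqrt(5405).
The factor β**2 + 3*β/11 - 11/9 splits as (β - a)(β - a') with a = -3/22 + (1/66)*sqrt(5405), a' = -3/22 - (1/66)*sqrt(5405). At the order-1 pole a set g(β) = (β - a)*f(β) = [4/23] / (β - a').
Simple pole: residue = g(a) at a = -3/22 + (1/66)*sqrt(5405), which is (132/124315)*sqrt(5405).
List the singular points by increasing real part (a conjugate pair: the negative imaginary part first).


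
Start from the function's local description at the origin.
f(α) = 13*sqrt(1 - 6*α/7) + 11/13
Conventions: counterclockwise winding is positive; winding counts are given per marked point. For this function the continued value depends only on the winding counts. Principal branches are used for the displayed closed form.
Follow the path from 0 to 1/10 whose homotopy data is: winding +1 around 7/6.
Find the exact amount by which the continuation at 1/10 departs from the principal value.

Continued minus principal equals -(104/35)*sqrt(70).

The rational part is single-valued and drops out of the difference; each branch term changes only by its own monodromy.
(13)*sqrt(1 - α/(7/6)): winding +1 is odd, the square root flips sign, contributing -2*(13)*sqrt(1 - (1/10)/(7/6)) = -2*(13)*sqrt(32/35) = -(104/35)*sqrt(70).
Summing the contributions at α = 1/10 gives -(104/35)*sqrt(70).


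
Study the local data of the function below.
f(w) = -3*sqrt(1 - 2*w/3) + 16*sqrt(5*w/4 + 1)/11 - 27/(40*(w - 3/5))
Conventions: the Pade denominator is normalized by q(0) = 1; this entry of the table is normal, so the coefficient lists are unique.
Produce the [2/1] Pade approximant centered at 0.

Taylor coefficients needed (expand at 0): a_0 = -37/88, a_1 = 333/88, a_2 = 397/132, a_3 = 34477/6336.
Write the denominator as Q(w) = 1 + q1*w. Requiring Q*f - P = O(w^4) with deg P <= 2 kills the coefficients of w^3..w^3 in Q*f:
  w^3: a_3 + q1*a_2 = 0, i.e. 34477/6336 + (397/132)*q1 = 0.
Solving this linear system: q1 = -34477/19056.
The numerator is Q*f truncated at degree 2: P0 = a_0 = -37/88; P1 = a_1 + q1*a_0 = 7621297/1676928; P2 = a_2 + q1*a_1 = -6437353/1676928.

The Pade approximant has numerator coefficients [-37/88, 7621297/1676928, -6437353/1676928]; denominator coefficients [1, -34477/19056].


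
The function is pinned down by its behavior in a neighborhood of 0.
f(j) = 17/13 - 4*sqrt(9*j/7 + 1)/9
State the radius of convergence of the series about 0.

Branch term (-4/9)*sqrt(1 - j/(-7/9)): its argument vanishes at j = -7/9, a square-root branch point, modulus 7/9.
The radius of convergence is the smallest modulus among the singular points: 7/9.

The radius of convergence is 7/9.


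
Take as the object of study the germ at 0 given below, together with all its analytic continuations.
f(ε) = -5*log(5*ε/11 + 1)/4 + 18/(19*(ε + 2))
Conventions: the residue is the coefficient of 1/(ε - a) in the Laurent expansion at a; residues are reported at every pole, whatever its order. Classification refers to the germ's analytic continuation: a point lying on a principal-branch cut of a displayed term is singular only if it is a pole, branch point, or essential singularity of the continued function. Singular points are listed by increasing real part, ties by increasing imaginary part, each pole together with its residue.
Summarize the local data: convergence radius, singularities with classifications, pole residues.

Denominator factor (ε + 2): pole of order 1 at -2, modulus 2.
Branch term (-5/4)*log(1 - ε/(-11/5)): its argument vanishes at ε = -11/5, a logarithmic branch point, modulus 11/5.
The radius of convergence is the smallest modulus among the singular points: 2.
The branch term is analytic at -2 and contributes nothing to the residue; only the rational part matters.
At the order-1 pole -2 set g(ε) = (ε - (-2))*(rational part) = 18/19.
Simple pole: residue = g(a) at a = -2, which is 18/19.
List the singular points by increasing real part (a conjugate pair: the negative imaginary part first).

Radius of convergence at 0: 2.
At -11/5: a logarithmic branch point.
At -2: a pole of order 1; residue 18/19.


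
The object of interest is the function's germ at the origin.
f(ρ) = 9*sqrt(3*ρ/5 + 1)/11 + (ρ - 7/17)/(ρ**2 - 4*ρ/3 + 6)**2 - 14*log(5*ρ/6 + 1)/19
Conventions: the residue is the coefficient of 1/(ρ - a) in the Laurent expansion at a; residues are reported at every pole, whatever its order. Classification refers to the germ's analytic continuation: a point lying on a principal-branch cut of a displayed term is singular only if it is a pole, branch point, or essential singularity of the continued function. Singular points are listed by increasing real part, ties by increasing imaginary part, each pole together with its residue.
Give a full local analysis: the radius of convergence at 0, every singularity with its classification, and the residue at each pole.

Denominator factor (ρ**2 - 4*ρ/3 + 6)^2: discriminant -200/9, complex-conjugate roots (2/3) + ((5/3)*sqrt(2))*i and (2/3) - ((5/3)*sqrt(2))*i; poles of order 2, moduli sqrt(6) and sqrt(6).
Branch term (9/11)*sqrt(1 - ρ/(-5/3)): its argument vanishes at ρ = -5/3, a square-root branch point, modulus 5/3.
Branch term (-14/19)*log(1 - ρ/(-6/5)): its argument vanishes at ρ = -6/5, a logarithmic branch point, modulus 6/5.
The radius of convergence is the smallest modulus among the singular points: 6/5.
The branch terms are analytic at (2/3) - ((5/3)*sqrt(2))*i and contribute nothing to the residue; only the rational part matters.
The factor ρ**2 - 4*ρ/3 + 6 splits as (ρ - a)(ρ - a') with a = (2/3) - ((5/3)*sqrt(2))*i, a' = (2/3) + ((5/3)*sqrt(2))*i. At the order-2 pole a set g(ρ) = (ρ - a)^2*(rational part) = [ρ - 7/17] / (ρ - a')^2.
Order-2 pole: residue = g'(a); g'((2/3) - ((5/3)*sqrt(2))*i) = ((117/34000)*sqrt(2))*i, so the residue is ((117/34000)*sqrt(2))*i.
The branch terms are analytic at (2/3) + ((5/3)*sqrt(2))*i and contribute nothing to the residue; only the rational part matters.
The factor ρ**2 - 4*ρ/3 + 6 splits as (ρ - a)(ρ - a') with a = (2/3) + ((5/3)*sqrt(2))*i, a' = (2/3) - ((5/3)*sqrt(2))*i. At the order-2 pole a set g(ρ) = (ρ - a)^2*(rational part) = [ρ - 7/17] / (ρ - a')^2.
Order-2 pole: residue = g'(a); g'((2/3) + ((5/3)*sqrt(2))*i) = -((117/34000)*sqrt(2))*i, so the residue is -((117/34000)*sqrt(2))*i.
List the singular points by increasing real part (a conjugate pair: the negative imaginary part first).

Radius of convergence at 0: 6/5.
At -5/3: an algebraic (square-root) branch point.
At -6/5: a logarithmic branch point.
At (2/3) - ((5/3)*sqrt(2))*i: a pole of order 2; residue ((117/34000)*sqrt(2))*i.
At (2/3) + ((5/3)*sqrt(2))*i: a pole of order 2; residue -((117/34000)*sqrt(2))*i.


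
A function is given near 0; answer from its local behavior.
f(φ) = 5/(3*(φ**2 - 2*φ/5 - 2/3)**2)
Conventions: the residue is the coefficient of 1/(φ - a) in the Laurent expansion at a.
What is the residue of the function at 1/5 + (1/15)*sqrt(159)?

The factor φ**2 - 2*φ/5 - 2/3 splits as (φ - a)(φ - a') with a = 1/5 + (1/15)*sqrt(159), a' = 1/5 - (1/15)*sqrt(159). At the order-2 pole a set g(φ) = (φ - a)^2*f(φ) = [5/3] / (φ - a')^2.
Order-2 pole: residue = g'(a); g'(1/5 + (1/15)*sqrt(159)) = -(625/11236)*sqrt(159), so the residue is -(625/11236)*sqrt(159).

The residue is -(625/11236)*sqrt(159).


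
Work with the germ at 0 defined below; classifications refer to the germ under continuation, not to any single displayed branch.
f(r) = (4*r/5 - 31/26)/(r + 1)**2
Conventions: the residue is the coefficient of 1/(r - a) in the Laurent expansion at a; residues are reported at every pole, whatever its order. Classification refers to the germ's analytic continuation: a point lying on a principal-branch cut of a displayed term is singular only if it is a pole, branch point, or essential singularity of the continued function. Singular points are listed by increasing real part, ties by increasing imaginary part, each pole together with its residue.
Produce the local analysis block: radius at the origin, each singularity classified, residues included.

Denominator factor (r + 1)^2: pole of order 2 at -1, modulus 1.
The radius of convergence is the smallest modulus among the singular points: 1.
At the order-2 pole -1 set g(r) = (r - (-1))^2*f(r) = 4*r/5 - 31/26.
Order-2 pole: residue = g'(a); g'(-1) = 4/5, so the residue is 4/5.

Radius of convergence at 0: 1.
At -1: a pole of order 2; residue 4/5.


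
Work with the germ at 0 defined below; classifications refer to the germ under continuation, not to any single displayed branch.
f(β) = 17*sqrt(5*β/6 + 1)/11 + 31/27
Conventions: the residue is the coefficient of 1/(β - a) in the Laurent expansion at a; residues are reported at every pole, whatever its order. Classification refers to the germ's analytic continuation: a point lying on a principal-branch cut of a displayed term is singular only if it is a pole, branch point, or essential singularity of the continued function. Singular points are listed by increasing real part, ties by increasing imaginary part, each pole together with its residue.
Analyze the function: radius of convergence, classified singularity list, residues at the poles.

Branch term (17/11)*sqrt(1 - β/(-6/5)): its argument vanishes at β = -6/5, a square-root branch point, modulus 6/5.
The radius of convergence is the smallest modulus among the singular points: 6/5.

Radius of convergence at 0: 6/5.
At -6/5: an algebraic (square-root) branch point.


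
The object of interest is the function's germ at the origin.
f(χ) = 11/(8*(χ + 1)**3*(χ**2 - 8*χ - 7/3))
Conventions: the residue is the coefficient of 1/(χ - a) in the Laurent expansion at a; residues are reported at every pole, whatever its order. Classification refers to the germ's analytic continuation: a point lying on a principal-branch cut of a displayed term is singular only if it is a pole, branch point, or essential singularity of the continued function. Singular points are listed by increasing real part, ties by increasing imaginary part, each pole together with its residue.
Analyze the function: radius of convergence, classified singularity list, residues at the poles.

Radius of convergence at 0: -4 + (1/3)*sqrt(165).
At -1: a pole of order 3; residue 693/1600.
At 4 - (1/3)*sqrt(165): a pole of order 1; residue -693/3200 - (27/1600)*sqrt(165).
At 4 + (1/3)*sqrt(165): a pole of order 1; residue -693/3200 + (27/1600)*sqrt(165).


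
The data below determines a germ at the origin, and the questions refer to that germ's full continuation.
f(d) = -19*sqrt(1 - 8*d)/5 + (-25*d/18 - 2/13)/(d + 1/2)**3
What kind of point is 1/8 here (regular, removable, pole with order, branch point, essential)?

The point is an algebraic (square-root) branch point.

The term (-19/5)*sqrt(1 - d/(1/8)) has argument 1 - 1/8/(1/8) = 0 at 1/8: a square-root (algebraic, two-sheeted) branch point; the remaining terms are analytic or single-valued there.


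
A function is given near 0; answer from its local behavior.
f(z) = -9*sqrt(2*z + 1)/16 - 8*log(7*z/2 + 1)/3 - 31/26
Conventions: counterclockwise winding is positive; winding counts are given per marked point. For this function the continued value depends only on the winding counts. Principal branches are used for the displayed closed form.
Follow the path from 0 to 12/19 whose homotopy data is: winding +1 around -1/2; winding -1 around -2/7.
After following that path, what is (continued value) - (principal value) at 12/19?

Continued minus principal equals ((9/152)*sqrt(817)) + ((16/3)*pi)*i.

The rational part is single-valued and drops out of the difference; each branch term changes only by its own monodromy.
(-9/16)*sqrt(1 - z/(-1/2)): winding +1 is odd, the square root flips sign, contributing -2*(-9/16)*sqrt(1 - (12/19)/(-1/2)) = -2*(-9/16)*sqrt(43/19) = (9/152)*sqrt(817).
(-8/3)*log(1 - z/(-2/7)): each positive loop around -2/7 adds 2*pi*i to the log, so winding -1 contributes (-8/3)*(-1)*2*pi*i = (16/3)*pi*i.
Summing the contributions at z = 12/19 gives ((9/152)*sqrt(817)) + ((16/3)*pi)*i.


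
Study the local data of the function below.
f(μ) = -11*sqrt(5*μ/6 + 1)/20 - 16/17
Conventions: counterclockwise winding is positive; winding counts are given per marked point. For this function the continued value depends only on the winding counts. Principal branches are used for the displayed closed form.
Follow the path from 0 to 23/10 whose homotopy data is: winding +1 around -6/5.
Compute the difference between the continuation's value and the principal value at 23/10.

The rational part is single-valued and drops out of the difference; each branch term changes only by its own monodromy.
(-11/20)*sqrt(1 - μ/(-6/5)): winding +1 is odd, the square root flips sign, contributing -2*(-11/20)*sqrt(1 - (23/10)/(-6/5)) = -2*(-11/20)*sqrt(35/12) = (11/60)*sqrt(105).
Summing the contributions at μ = 23/10 gives (11/60)*sqrt(105).

Continued minus principal equals (11/60)*sqrt(105).


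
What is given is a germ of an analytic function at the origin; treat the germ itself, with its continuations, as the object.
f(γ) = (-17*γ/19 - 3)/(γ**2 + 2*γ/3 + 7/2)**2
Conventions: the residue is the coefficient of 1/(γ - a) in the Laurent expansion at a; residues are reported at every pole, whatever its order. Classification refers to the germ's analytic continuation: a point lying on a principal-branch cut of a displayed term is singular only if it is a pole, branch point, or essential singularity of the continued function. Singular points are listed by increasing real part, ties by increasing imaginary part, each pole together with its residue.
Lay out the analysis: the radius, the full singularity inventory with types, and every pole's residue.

Denominator factor (γ**2 + 2*γ/3 + 7/2)^2: discriminant -122/9, complex-conjugate roots (-1/3) + ((1/6)*sqrt(122))*i and (-1/3) - ((1/6)*sqrt(122))*i; poles of order 2, moduli (1/2)*sqrt(14) and (1/2)*sqrt(14).
The radius of convergence is the smallest modulus among the singular points: (1/2)*sqrt(14).
The factor γ**2 + 2*γ/3 + 7/2 splits as (γ - a)(γ - a') with a = (-1/3) - ((1/6)*sqrt(122))*i, a' = (-1/3) + ((1/6)*sqrt(122))*i. At the order-2 pole a set g(γ) = (γ - a)^2*f(γ) = [-17*γ/19 - 3] / (γ - a')^2.
Order-2 pole: residue = g'(a); g'((-1/3) - ((1/6)*sqrt(122))*i) = -((693/70699)*sqrt(122))*i, so the residue is -((693/70699)*sqrt(122))*i.
The factor γ**2 + 2*γ/3 + 7/2 splits as (γ - a)(γ - a') with a = (-1/3) + ((1/6)*sqrt(122))*i, a' = (-1/3) - ((1/6)*sqrt(122))*i. At the order-2 pole a set g(γ) = (γ - a)^2*f(γ) = [-17*γ/19 - 3] / (γ - a')^2.
Order-2 pole: residue = g'(a); g'((-1/3) + ((1/6)*sqrt(122))*i) = ((693/70699)*sqrt(122))*i, so the residue is ((693/70699)*sqrt(122))*i.
List the singular points by increasing real part (a conjugate pair: the negative imaginary part first).

Radius of convergence at 0: (1/2)*sqrt(14).
At (-1/3) - ((1/6)*sqrt(122))*i: a pole of order 2; residue -((693/70699)*sqrt(122))*i.
At (-1/3) + ((1/6)*sqrt(122))*i: a pole of order 2; residue ((693/70699)*sqrt(122))*i.


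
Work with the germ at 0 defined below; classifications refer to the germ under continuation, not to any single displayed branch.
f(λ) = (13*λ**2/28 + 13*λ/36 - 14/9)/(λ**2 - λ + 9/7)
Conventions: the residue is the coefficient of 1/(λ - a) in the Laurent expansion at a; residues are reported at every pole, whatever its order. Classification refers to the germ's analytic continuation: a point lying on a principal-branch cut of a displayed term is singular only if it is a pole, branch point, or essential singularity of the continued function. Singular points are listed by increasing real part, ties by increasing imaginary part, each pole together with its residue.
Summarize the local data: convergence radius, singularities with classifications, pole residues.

Denominator factor (λ**2 - λ + 9/7): discriminant -29/7, complex-conjugate roots (1/2) + ((1/14)*sqrt(203))*i and (1/2) - ((1/14)*sqrt(203))*i; poles of order 1, moduli (3/7)*sqrt(7) and (3/7)*sqrt(7).
The radius of convergence is the smallest modulus among the singular points: (3/7)*sqrt(7).
The factor λ**2 - λ + 9/7 splits as (λ - a)(λ - a') with a = (1/2) - ((1/14)*sqrt(203))*i, a' = (1/2) + ((1/14)*sqrt(203))*i. At the order-1 pole a set g(λ) = (λ - a)*f(λ) = [13*λ**2/28 + 13*λ/36 - 14/9] / (λ - a').
Simple pole: residue = g(a) at a = (1/2) - ((1/14)*sqrt(203))*i, which is (26/63) - ((341/5684)*sqrt(203))*i.
The factor λ**2 - λ + 9/7 splits as (λ - a)(λ - a') with a = (1/2) + ((1/14)*sqrt(203))*i, a' = (1/2) - ((1/14)*sqrt(203))*i. At the order-1 pole a set g(λ) = (λ - a)*f(λ) = [13*λ**2/28 + 13*λ/36 - 14/9] / (λ - a').
Simple pole: residue = g(a) at a = (1/2) + ((1/14)*sqrt(203))*i, which is (26/63) + ((341/5684)*sqrt(203))*i.
List the singular points by increasing real part (a conjugate pair: the negative imaginary part first).

Radius of convergence at 0: (3/7)*sqrt(7).
At (1/2) - ((1/14)*sqrt(203))*i: a pole of order 1; residue (26/63) - ((341/5684)*sqrt(203))*i.
At (1/2) + ((1/14)*sqrt(203))*i: a pole of order 1; residue (26/63) + ((341/5684)*sqrt(203))*i.


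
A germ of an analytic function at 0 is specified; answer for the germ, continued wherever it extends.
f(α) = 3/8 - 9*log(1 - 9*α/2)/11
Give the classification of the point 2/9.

The point is a logarithmic branch point.

The term (-9/11)*log(1 - α/(2/9)) has argument 1 - 2/9/(2/9) = 0 at 2/9: a logarithmic (infinitely-sheeted) branch point; the remaining terms are analytic or single-valued there.


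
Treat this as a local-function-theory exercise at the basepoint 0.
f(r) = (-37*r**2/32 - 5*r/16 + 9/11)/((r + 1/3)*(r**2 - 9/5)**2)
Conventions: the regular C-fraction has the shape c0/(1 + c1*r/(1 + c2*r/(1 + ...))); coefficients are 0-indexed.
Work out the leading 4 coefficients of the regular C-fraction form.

The regular C-fraction coefficients are [25/33, 487/144, -33049/70128, -13164820/16094863].

Taylor coefficients (expand at 0): a_0 = 25/33, a_1 = -12175/4752, a_2 = 2625/352, a_3 = -1941125/85536.
c0 = a_0 = 25/33. Peel one level at a time: if S = 1 + c*r/S' with S'(0) = 1, then c is the r-coefficient of S and S' = c*r/(S - 1).
S_1 = c0/f = 1 + (487/144)*r + (33049/20736)*r^2 + ...; c1 = 487/144.
S_2 = c1*r/(S_1 - 1) = 1 + (-33049/70128)*r + (-3291205/8538084)*r^2 + ...; c2 = -33049/70128.
S_3 = c2*r/(S_2 - 1) = 1 + (-13164820/16094863)*r + ...; c3 = -13164820/16094863.


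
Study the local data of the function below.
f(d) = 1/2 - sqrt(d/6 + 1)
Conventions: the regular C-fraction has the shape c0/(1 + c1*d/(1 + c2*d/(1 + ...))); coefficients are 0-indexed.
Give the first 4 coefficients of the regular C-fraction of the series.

Taylor coefficients (expand at 0): a_0 = -1/2, a_1 = -1/12, a_2 = 1/288, a_3 = -1/3456.
c0 = a_0 = -1/2. Peel one level at a time: if S = 1 + c*d/S' with S'(0) = 1, then c is the d-coefficient of S and S' = c*d/(S - 1).
S_1 = c0/f = 1 + (-1/6)*d + (5/144)*d^2 + ...; c1 = -1/6.
S_2 = c1*d/(S_1 - 1) = 1 + (5/24)*d + (-1/576)*d^2 + ...; c2 = 5/24.
S_3 = c2*d/(S_2 - 1) = 1 + (1/120)*d + ...; c3 = 1/120.

The regular C-fraction coefficients are [-1/2, -1/6, 5/24, 1/120].


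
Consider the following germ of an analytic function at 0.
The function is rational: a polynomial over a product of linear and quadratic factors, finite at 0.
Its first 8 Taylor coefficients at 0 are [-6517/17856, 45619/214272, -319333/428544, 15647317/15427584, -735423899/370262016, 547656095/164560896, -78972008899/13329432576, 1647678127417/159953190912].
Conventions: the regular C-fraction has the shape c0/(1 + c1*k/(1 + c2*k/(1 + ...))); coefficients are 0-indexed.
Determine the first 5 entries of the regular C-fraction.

Taylor coefficients (read off): a_0 = -6517/17856, a_1 = 45619/214272, a_2 = -319333/428544, a_3 = 15647317/15427584, a_4 = -735423899/370262016.
c0 = a_0 = -6517/17856. Peel one level at a time: if S = 1 + c*k/S' with S'(0) = 1, then c is the k-coefficient of S and S' = c*k/(S - 1).
S_1 = c0/f = 1 + (7/12)*k + (-245/144)*k^2 + ...; c1 = 7/12.
S_2 = c1*k/(S_1 - 1) = 1 + (35/12)*k + (539/72)*k^2 + ...; c2 = 35/12.
S_3 = c2*k/(S_2 - 1) = 1 + (-77/30)*k + (49/400)*k^2 + ...; c3 = -77/30.
S_4 = c3*k/(S_3 - 1) = 1 + (21/440)*k + ...; c4 = 21/440.

The regular C-fraction coefficients are [-6517/17856, 7/12, 35/12, -77/30, 21/440].


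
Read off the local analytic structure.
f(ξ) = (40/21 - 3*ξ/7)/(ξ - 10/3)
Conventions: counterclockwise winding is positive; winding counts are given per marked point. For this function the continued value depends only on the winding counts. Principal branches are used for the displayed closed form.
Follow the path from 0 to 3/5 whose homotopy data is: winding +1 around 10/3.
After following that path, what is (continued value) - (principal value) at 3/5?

Continued minus principal equals 0.

The function is rational, hence single-valued: continuing it around any pole returns the same value, so the difference is 0.


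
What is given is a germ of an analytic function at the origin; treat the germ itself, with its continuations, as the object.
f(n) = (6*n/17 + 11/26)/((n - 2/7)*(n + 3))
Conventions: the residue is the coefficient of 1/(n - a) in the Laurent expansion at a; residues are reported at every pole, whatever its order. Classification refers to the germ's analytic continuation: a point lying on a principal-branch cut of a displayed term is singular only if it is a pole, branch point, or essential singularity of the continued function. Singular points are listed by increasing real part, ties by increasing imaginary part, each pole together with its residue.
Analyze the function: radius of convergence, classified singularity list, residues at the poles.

Denominator factor (n + 3): pole of order 1 at -3, modulus 3.
Denominator factor (n - 2/7): pole of order 1 at 2/7, modulus 2/7.
The radius of convergence is the smallest modulus among the singular points: 2/7.
At the order-1 pole -3 set g(n) = (n - (-3))*f(n) = (6*n/17 + 11/26)/(n - 2/7).
Simple pole: residue = g(a) at a = -3, which is 1967/10166.
At the order-1 pole 2/7 set g(n) = (n - (2/7))*f(n) = (6*n/17 + 11/26)/(n + 3).
Simple pole: residue = g(a) at a = 2/7, which is 1621/10166.
List the singular points by increasing real part (a conjugate pair: the negative imaginary part first).

Radius of convergence at 0: 2/7.
At -3: a pole of order 1; residue 1967/10166.
At 2/7: a pole of order 1; residue 1621/10166.


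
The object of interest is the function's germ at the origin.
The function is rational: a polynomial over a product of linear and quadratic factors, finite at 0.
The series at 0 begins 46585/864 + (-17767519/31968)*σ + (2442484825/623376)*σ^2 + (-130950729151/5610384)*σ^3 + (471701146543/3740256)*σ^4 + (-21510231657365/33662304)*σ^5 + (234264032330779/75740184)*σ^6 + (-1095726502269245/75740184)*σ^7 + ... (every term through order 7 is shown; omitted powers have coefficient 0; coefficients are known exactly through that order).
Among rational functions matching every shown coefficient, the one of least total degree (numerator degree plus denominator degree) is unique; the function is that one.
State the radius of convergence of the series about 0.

No rational of total degree below 5 reproduces all 8 coefficients; solving the [2/3] Pade equations on them gives f(σ) = (-11*σ**2/26 + 28*σ/37 + 35/32)/(σ + 3/11)**3, whose expansion matches every shown term.
Denominator factor (σ + 3/11)^3: pole of order 3 at -3/11, modulus 3/11.
The radius of convergence is the smallest modulus among the singular points: 3/11.

The radius of convergence is 3/11.


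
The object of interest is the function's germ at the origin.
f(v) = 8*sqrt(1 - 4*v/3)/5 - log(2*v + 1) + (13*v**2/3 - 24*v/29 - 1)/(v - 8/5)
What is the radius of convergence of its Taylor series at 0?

Denominator factor (v - 8/5): pole of order 1 at 8/5, modulus 8/5.
Branch term (8/5)*sqrt(1 - v/(3/4)): its argument vanishes at v = 3/4, a square-root branch point, modulus 3/4.
Branch term (-1)*log(1 - v/(-1/2)): its argument vanishes at v = -1/2, a logarithmic branch point, modulus 1/2.
The radius of convergence is the smallest modulus among the singular points: 1/2.

The radius of convergence is 1/2.


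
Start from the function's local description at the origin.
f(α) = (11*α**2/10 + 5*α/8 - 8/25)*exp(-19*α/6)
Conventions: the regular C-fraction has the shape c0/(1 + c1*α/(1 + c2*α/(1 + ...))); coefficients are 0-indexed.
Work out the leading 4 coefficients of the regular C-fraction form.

Taylor coefficients (expand at 0): a_0 = -8/25, a_1 = 983/600, a_2 = -8941/3600, a_3 = 174173/129600.
c0 = a_0 = -8/25. Peel one level at a time: if S = 1 + c*α/S' with S'(0) = 1, then c is the α-coefficient of S and S' = c*α/(S - 1).
S_1 = c0/f = 1 + (983/192)*α + (680177/36864)*α^2 + ...; c1 = 983/192.
S_2 = c1*α/(S_1 - 1) = 1 + (-680177/188736)*α + (308436827/208718424)*α^2 + ...; c2 = -680177/188736.
S_3 = c2*α/(S_2 - 1) = 1 + (2467494616/6017525919)*α + ...; c3 = 2467494616/6017525919.

The regular C-fraction coefficients are [-8/25, 983/192, -680177/188736, 2467494616/6017525919].


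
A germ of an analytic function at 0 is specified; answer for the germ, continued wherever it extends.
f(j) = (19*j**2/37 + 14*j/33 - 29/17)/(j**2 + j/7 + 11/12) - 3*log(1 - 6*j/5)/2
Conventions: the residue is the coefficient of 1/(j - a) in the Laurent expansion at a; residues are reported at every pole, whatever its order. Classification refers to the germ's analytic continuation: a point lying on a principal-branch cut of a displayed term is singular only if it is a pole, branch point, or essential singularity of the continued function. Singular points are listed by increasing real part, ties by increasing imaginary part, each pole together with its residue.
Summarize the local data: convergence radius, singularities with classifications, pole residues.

Radius of convergence at 0: 5/6.
At (-1/14) - ((1/21)*sqrt(402))*i: a pole of order 1; residue (2999/17094) - ((8957197/155760528)*sqrt(402))*i.
At (-1/14) + ((1/21)*sqrt(402))*i: a pole of order 1; residue (2999/17094) + ((8957197/155760528)*sqrt(402))*i.
At 5/6: a logarithmic branch point.

Denominator factor (j**2 + j/7 + 11/12): discriminant -536/147, complex-conjugate roots (-1/14) + ((1/21)*sqrt(402))*i and (-1/14) - ((1/21)*sqrt(402))*i; poles of order 1, moduli (1/6)*sqrt(33) and (1/6)*sqrt(33).
Branch term (-3/2)*log(1 - j/(5/6)): its argument vanishes at j = 5/6, a logarithmic branch point, modulus 5/6.
The radius of convergence is the smallest modulus among the singular points: 5/6.
The branch term is analytic at (-1/14) - ((1/21)*sqrt(402))*i and contributes nothing to the residue; only the rational part matters.
The factor j**2 + j/7 + 11/12 splits as (j - a)(j - a') with a = (-1/14) - ((1/21)*sqrt(402))*i, a' = (-1/14) + ((1/21)*sqrt(402))*i. At the order-1 pole a set g(j) = (j - a)*(rational part) = [19*j**2/37 + 14*j/33 - 29/17] / (j - a').
Simple pole: residue = g(a) at a = (-1/14) - ((1/21)*sqrt(402))*i, which is (2999/17094) - ((8957197/155760528)*sqrt(402))*i.
The branch term is analytic at (-1/14) + ((1/21)*sqrt(402))*i and contributes nothing to the residue; only the rational part matters.
The factor j**2 + j/7 + 11/12 splits as (j - a)(j - a') with a = (-1/14) + ((1/21)*sqrt(402))*i, a' = (-1/14) - ((1/21)*sqrt(402))*i. At the order-1 pole a set g(j) = (j - a)*(rational part) = [19*j**2/37 + 14*j/33 - 29/17] / (j - a').
Simple pole: residue = g(a) at a = (-1/14) + ((1/21)*sqrt(402))*i, which is (2999/17094) + ((8957197/155760528)*sqrt(402))*i.
List the singular points by increasing real part (a conjugate pair: the negative imaginary part first).


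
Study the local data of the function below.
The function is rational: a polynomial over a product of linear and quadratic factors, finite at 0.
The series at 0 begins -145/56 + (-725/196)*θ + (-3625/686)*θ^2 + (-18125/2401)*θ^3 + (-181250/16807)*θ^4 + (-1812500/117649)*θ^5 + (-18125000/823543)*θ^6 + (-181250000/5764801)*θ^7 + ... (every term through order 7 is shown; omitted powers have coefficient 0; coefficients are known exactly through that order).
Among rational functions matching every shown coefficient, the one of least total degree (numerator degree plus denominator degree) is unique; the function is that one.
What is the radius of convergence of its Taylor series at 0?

No rational of total degree below 1 reproduces all 8 coefficients; solving the [0/1] Pade equations on them gives f(θ) = 29/(16*(θ - 7/10)), whose expansion matches every shown term.
Denominator factor (θ - 7/10): pole of order 1 at 7/10, modulus 7/10.
The radius of convergence is the smallest modulus among the singular points: 7/10.

The radius of convergence is 7/10.


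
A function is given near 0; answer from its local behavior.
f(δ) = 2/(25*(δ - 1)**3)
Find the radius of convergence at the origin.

Denominator factor (δ - 1)^3: pole of order 3 at 1, modulus 1.
The radius of convergence is the smallest modulus among the singular points: 1.

The radius of convergence is 1.


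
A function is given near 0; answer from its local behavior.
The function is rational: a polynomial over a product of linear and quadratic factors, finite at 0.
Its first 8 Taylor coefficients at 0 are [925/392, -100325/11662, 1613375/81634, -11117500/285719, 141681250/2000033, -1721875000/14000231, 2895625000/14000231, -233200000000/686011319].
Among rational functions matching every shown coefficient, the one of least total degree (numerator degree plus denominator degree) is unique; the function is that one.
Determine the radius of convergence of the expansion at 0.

The radius of convergence is 7/10.

No rational of total degree below 3 reproduces all 8 coefficients; solving the [1/2] Pade equations on them gives f(ξ) = (37/32 - 31*ξ/34)/(ξ + 7/10)**2, whose expansion matches every shown term.
Denominator factor (ξ + 7/10)^2: pole of order 2 at -7/10, modulus 7/10.
The radius of convergence is the smallest modulus among the singular points: 7/10.


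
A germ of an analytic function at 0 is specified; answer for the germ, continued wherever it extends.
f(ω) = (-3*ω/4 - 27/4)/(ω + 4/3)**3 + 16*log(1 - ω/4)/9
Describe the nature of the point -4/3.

The point is a pole of order 3.

The denominator factor ω + 4/3 vanishes at -4/3 and appears to the power 3; the numerator there equals -23/4, nonzero, and no other factor vanishes.
The branch terms are analytic at this point.
Hence a pole whose order is the multiplicity, 3.


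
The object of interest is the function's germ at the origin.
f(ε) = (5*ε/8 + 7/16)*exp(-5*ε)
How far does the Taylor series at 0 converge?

The factor exp(-5*ε) is entire and contributes no finite singular point.
The polynomial part has no poles.
No finite singular points: the Taylor series at 0 converges everywhere.

The radius of convergence is infinite.


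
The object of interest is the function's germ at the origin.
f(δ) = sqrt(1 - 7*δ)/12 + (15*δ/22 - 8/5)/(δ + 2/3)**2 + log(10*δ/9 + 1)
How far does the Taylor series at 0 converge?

The radius of convergence is 1/7.

Denominator factor (δ + 2/3)^2: pole of order 2 at -2/3, modulus 2/3.
Branch term (1/12)*sqrt(1 - δ/(1/7)): its argument vanishes at δ = 1/7, a square-root branch point, modulus 1/7.
Branch term (1)*log(1 - δ/(-9/10)): its argument vanishes at δ = -9/10, a logarithmic branch point, modulus 9/10.
The radius of convergence is the smallest modulus among the singular points: 1/7.


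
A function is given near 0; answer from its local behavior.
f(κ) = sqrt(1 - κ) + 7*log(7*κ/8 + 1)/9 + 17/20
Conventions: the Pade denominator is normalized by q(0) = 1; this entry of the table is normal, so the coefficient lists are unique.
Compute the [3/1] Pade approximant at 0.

Taylor coefficients needed (expand at 0): a_0 = 37/20, a_1 = 13/72, a_2 = -487/1152, a_3 = 1537/13824, a_4 = -22567/147456.
Write the denominator as Q(κ) = 1 + q1*κ. Requiring Q*f - P = O(κ^5) with deg P <= 3 kills the coefficients of κ^4..κ^4 in Q*f:
  κ^4: a_4 + q1*a_3 = 0, i.e. -22567/147456 + (1537/13824)*q1 = 0.
Solving this linear system: q1 = 67701/49184.
The numerator is Q*f truncated at degree 3: P0 = a_0 = 37/20; P1 = a_1 + q1*a_0 = 24142913/8853120; P2 = a_2 + q1*a_1 = -616925/3541248; P3 = a_3 + q1*a_2 = -80012209/169979904.

The Pade approximant has numerator coefficients [37/20, 24142913/8853120, -616925/3541248, -80012209/169979904]; denominator coefficients [1, 67701/49184].


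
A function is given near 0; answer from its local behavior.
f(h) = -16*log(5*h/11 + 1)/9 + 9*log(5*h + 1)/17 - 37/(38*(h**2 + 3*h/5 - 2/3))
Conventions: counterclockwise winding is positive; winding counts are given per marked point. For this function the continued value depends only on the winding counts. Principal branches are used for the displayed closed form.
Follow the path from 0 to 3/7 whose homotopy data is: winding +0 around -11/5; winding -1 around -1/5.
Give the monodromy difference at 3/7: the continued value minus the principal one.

Continued minus principal equals -(18/17)*pi*i.

The rational part is single-valued and drops out of the difference; each branch term changes only by its own monodromy.
(9/17)*log(1 - h/(-1/5)): each positive loop around -1/5 adds 2*pi*i to the log, so winding -1 contributes (9/17)*(-1)*2*pi*i = -(18/17)*pi*i.
(-16/9)*log(1 - h/(-11/5)): winding 0 around -11/5, so this term returns to its principal value, contribution 0.
Summing the contributions at h = 3/7 gives -(18/17)*pi*i.


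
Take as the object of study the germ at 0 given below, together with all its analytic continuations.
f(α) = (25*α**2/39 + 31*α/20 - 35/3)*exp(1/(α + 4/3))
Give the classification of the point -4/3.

The point is an essential singularity.

The exponent 1/(α - (-4/3)) has a pole at -4/3, so exp(1/(α - (-4/3))) takes every nonzero value near it: an essential singularity (not a pole of any order).


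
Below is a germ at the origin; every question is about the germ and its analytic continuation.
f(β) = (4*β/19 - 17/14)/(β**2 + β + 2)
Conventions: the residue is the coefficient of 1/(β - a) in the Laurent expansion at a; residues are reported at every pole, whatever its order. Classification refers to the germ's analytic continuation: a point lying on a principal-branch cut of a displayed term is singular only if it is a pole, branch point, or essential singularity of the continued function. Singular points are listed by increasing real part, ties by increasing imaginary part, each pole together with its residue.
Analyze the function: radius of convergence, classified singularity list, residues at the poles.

Radius of convergence at 0: sqrt(2).
At (-1/2) - ((1/2)*sqrt(7))*i: a pole of order 1; residue (2/19) - ((351/1862)*sqrt(7))*i.
At (-1/2) + ((1/2)*sqrt(7))*i: a pole of order 1; residue (2/19) + ((351/1862)*sqrt(7))*i.

Denominator factor (β**2 + β + 2): discriminant -7, complex-conjugate roots (-1/2) + ((1/2)*sqrt(7))*i and (-1/2) - ((1/2)*sqrt(7))*i; poles of order 1, moduli sqrt(2) and sqrt(2).
The radius of convergence is the smallest modulus among the singular points: sqrt(2).
The factor β**2 + β + 2 splits as (β - a)(β - a') with a = (-1/2) - ((1/2)*sqrt(7))*i, a' = (-1/2) + ((1/2)*sqrt(7))*i. At the order-1 pole a set g(β) = (β - a)*f(β) = [4*β/19 - 17/14] / (β - a').
Simple pole: residue = g(a) at a = (-1/2) - ((1/2)*sqrt(7))*i, which is (2/19) - ((351/1862)*sqrt(7))*i.
The factor β**2 + β + 2 splits as (β - a)(β - a') with a = (-1/2) + ((1/2)*sqrt(7))*i, a' = (-1/2) - ((1/2)*sqrt(7))*i. At the order-1 pole a set g(β) = (β - a)*f(β) = [4*β/19 - 17/14] / (β - a').
Simple pole: residue = g(a) at a = (-1/2) + ((1/2)*sqrt(7))*i, which is (2/19) + ((351/1862)*sqrt(7))*i.
List the singular points by increasing real part (a conjugate pair: the negative imaginary part first).
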